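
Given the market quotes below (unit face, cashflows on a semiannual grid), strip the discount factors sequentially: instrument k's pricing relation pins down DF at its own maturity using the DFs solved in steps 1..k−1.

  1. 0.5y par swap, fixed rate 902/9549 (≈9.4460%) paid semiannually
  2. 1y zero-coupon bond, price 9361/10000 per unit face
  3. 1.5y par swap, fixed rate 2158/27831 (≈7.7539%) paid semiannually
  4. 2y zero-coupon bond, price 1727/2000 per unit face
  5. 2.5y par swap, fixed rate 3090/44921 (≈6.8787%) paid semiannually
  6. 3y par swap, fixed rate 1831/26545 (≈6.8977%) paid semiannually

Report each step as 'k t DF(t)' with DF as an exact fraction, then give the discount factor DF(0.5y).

1 1/2 9549/10000
2 1 9361/10000
3 3/2 8921/10000
4 2 1727/2000
5 5/2 1691/2000
6 3 8169/10000
DF(0.5y) = 9549/10000 ≈ 0.954900

step 1 [0.5y] swap r/2=451/9549: DF=(1 − 451/9549·(0))/(1+451/9549) = 9549/10000 ≈ 0.954900
step 2 [1y] zero: DF = P = 9361/10000 ≈ 0.936100
step 3 [1.5y] swap r/2=1079/27831: DF=(1 − 1079/27831·(0.954900+0.936100))/(1+1079/27831) = 8921/10000 ≈ 0.892100
step 4 [2y] zero: DF = P = 1727/2000 ≈ 0.863500
step 5 [2.5y] swap r/2=1545/44921: DF=(1 − 1545/44921·(0.954900+0.936100+0.892100+0.863500))/(1+1545/44921) = 1691/2000 ≈ 0.845500
step 6 [3y] swap r/2=1831/53090: DF=(1 − 1831/53090·(0.954900+0.936100+0.892100+0.863500+0.845500))/(1+1831/53090) = 8169/10000 ≈ 0.816900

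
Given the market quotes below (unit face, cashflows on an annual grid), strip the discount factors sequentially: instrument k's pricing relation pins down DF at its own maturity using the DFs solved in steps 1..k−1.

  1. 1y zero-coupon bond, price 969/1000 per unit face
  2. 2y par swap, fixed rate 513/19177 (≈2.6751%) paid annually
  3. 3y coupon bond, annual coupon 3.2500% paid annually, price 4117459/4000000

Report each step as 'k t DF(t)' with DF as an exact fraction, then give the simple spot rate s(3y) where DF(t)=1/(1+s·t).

step 1 [1y] zero: DF = P = 969/1000 ≈ 0.969000
step 2 [2y] swap r/1=513/19177: DF=(1 − 513/19177·(0.969000))/(1+513/19177) = 9487/10000 ≈ 0.948700
step 3 [3y] bond c/1=13/400: DF=(4117459/4000000 − 13/400·(0.969000+0.948700))/(1+13/400) = 4683/5000 ≈ 0.936600

1 1 969/1000
2 2 9487/10000
3 3 4683/5000
s(3y) = (1/(4683/5000) − 1)/(3) = 317/14049 ≈ 2.2564%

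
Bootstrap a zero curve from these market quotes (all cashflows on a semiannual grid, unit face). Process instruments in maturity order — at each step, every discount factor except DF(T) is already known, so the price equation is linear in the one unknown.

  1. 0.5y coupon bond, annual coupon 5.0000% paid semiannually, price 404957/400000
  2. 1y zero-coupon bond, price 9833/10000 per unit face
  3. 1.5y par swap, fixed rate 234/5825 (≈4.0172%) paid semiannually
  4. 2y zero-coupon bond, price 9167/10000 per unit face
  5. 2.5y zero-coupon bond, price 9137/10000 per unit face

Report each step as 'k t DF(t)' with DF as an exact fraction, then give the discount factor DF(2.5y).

step 1 [0.5y] bond c/2=1/40: DF=(404957/400000 − 1/40·(0))/(1+1/40) = 9877/10000 ≈ 0.987700
step 2 [1y] zero: DF = P = 9833/10000 ≈ 0.983300
step 3 [1.5y] swap r/2=117/5825: DF=(1 − 117/5825·(0.987700+0.983300))/(1+117/5825) = 1883/2000 ≈ 0.941500
step 4 [2y] zero: DF = P = 9167/10000 ≈ 0.916700
step 5 [2.5y] zero: DF = P = 9137/10000 ≈ 0.913700

1 1/2 9877/10000
2 1 9833/10000
3 3/2 1883/2000
4 2 9167/10000
5 5/2 9137/10000
DF(2.5y) = 9137/10000 ≈ 0.913700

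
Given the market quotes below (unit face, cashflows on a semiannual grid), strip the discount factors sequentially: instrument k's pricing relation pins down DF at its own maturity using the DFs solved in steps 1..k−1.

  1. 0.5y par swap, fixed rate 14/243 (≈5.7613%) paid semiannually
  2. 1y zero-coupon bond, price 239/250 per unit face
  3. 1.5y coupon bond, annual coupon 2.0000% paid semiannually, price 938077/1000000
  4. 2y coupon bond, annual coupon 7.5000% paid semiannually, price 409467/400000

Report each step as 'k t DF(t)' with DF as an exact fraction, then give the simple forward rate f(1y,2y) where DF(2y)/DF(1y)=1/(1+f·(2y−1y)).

1 1/2 243/250
2 1 239/250
3 3/2 9097/10000
4 2 8841/10000
f(1y,2y) = ((239/250)/(8841/10000) − 1)/(1) = 719/8841 ≈ 8.1326%

step 1 [0.5y] swap r/2=7/243: DF=(1 − 7/243·(0))/(1+7/243) = 243/250 ≈ 0.972000
step 2 [1y] zero: DF = P = 239/250 ≈ 0.956000
step 3 [1.5y] bond c/2=1/100: DF=(938077/1000000 − 1/100·(0.972000+0.956000))/(1+1/100) = 9097/10000 ≈ 0.909700
step 4 [2y] bond c/2=3/80: DF=(409467/400000 − 3/80·(0.972000+0.956000+0.909700))/(1+3/80) = 8841/10000 ≈ 0.884100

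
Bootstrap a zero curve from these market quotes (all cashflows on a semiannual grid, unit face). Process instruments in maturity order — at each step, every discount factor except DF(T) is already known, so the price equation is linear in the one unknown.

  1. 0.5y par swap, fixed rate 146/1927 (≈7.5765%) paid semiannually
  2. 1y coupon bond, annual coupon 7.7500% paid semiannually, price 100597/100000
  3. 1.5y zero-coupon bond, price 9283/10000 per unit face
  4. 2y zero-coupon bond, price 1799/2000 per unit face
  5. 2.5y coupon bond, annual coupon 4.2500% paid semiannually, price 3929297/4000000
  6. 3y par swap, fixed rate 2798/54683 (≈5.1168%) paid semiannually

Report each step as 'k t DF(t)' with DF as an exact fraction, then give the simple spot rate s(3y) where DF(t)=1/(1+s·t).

1 1/2 1927/2000
2 1 373/400
3 3/2 9283/10000
4 2 1799/2000
5 5/2 2211/2500
6 3 8601/10000
s(3y) = (1/(8601/10000) − 1)/(3) = 1399/25803 ≈ 5.4219%

step 1 [0.5y] swap r/2=73/1927: DF=(1 − 73/1927·(0))/(1+73/1927) = 1927/2000 ≈ 0.963500
step 2 [1y] bond c/2=31/800: DF=(100597/100000 − 31/800·(0.963500))/(1+31/800) = 373/400 ≈ 0.932500
step 3 [1.5y] zero: DF = P = 9283/10000 ≈ 0.928300
step 4 [2y] zero: DF = P = 1799/2000 ≈ 0.899500
step 5 [2.5y] bond c/2=17/800: DF=(3929297/4000000 − 17/800·(0.963500+0.932500+0.928300+0.899500))/(1+17/800) = 2211/2500 ≈ 0.884400
step 6 [3y] swap r/2=1399/54683: DF=(1 − 1399/54683·(0.963500+0.932500+0.928300+0.899500+0.884400))/(1+1399/54683) = 8601/10000 ≈ 0.860100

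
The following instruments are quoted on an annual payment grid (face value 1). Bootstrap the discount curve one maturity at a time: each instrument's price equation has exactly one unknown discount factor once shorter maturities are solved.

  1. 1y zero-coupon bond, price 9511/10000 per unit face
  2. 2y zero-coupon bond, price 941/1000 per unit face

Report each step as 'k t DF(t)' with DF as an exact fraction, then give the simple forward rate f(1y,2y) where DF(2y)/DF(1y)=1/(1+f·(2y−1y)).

1 1 9511/10000
2 2 941/1000
f(1y,2y) = ((9511/10000)/(941/1000) − 1)/(1) = 101/9410 ≈ 1.0733%

step 1 [1y] zero: DF = P = 9511/10000 ≈ 0.951100
step 2 [2y] zero: DF = P = 941/1000 ≈ 0.941000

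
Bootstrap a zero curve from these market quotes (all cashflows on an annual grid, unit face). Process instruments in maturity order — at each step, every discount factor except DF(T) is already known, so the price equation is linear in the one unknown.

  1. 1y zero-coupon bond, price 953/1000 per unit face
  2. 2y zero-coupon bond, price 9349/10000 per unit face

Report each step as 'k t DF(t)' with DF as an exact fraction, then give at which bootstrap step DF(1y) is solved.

1 1 953/1000
2 2 9349/10000
DF(1y) is solved at step 1

step 1 [1y] zero: DF = P = 953/1000 ≈ 0.953000
step 2 [2y] zero: DF = P = 9349/10000 ≈ 0.934900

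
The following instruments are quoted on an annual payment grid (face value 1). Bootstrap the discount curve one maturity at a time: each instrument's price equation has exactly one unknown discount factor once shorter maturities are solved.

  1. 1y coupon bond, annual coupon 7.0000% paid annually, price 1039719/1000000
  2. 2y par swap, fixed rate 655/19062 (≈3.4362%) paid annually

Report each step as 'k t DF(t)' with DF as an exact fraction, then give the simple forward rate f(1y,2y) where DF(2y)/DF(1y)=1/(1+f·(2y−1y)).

1 1 9717/10000
2 2 1869/2000
f(1y,2y) = ((9717/10000)/(1869/2000) − 1)/(1) = 124/3115 ≈ 3.9807%

step 1 [1y] bond c/1=7/100: DF=(1039719/1000000 − 7/100·(0))/(1+7/100) = 9717/10000 ≈ 0.971700
step 2 [2y] swap r/1=655/19062: DF=(1 − 655/19062·(0.971700))/(1+655/19062) = 1869/2000 ≈ 0.934500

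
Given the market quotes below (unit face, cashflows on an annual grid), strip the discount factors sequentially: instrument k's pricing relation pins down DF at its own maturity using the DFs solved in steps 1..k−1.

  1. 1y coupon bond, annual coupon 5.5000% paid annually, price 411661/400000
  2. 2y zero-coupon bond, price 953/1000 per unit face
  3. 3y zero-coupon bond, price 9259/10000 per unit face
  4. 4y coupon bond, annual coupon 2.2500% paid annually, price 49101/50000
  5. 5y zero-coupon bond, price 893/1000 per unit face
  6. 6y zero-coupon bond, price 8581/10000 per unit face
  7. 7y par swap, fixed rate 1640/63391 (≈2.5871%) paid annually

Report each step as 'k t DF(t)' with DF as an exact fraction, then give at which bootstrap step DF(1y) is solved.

step 1 [1y] bond c/1=11/200: DF=(411661/400000 − 11/200·(0))/(1+11/200) = 1951/2000 ≈ 0.975500
step 2 [2y] zero: DF = P = 953/1000 ≈ 0.953000
step 3 [3y] zero: DF = P = 9259/10000 ≈ 0.925900
step 4 [4y] bond c/1=9/400: DF=(49101/50000 − 9/400·(0.975500+0.953000+0.925900))/(1+9/400) = 561/625 ≈ 0.897600
step 5 [5y] zero: DF = P = 893/1000 ≈ 0.893000
step 6 [6y] zero: DF = P = 8581/10000 ≈ 0.858100
step 7 [7y] swap r/1=1640/63391: DF=(1 − 1640/63391·(0.975500+0.953000+0.925900+0.897600+0.893000+0.858100))/(1+1640/63391) = 209/250 ≈ 0.836000

1 1 1951/2000
2 2 953/1000
3 3 9259/10000
4 4 561/625
5 5 893/1000
6 6 8581/10000
7 7 209/250
DF(1y) is solved at step 1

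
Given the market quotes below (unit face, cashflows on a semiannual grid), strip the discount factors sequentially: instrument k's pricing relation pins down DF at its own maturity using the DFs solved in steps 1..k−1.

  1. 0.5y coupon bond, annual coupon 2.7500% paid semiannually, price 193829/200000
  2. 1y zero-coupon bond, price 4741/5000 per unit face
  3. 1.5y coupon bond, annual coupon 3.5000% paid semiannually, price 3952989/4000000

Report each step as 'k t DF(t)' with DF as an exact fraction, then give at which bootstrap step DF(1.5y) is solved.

step 1 [0.5y] bond c/2=11/800: DF=(193829/200000 − 11/800·(0))/(1+11/800) = 239/250 ≈ 0.956000
step 2 [1y] zero: DF = P = 4741/5000 ≈ 0.948200
step 3 [1.5y] bond c/2=7/400: DF=(3952989/4000000 − 7/400·(0.956000+0.948200))/(1+7/400) = 1877/2000 ≈ 0.938500

1 1/2 239/250
2 1 4741/5000
3 3/2 1877/2000
DF(1.5y) is solved at step 3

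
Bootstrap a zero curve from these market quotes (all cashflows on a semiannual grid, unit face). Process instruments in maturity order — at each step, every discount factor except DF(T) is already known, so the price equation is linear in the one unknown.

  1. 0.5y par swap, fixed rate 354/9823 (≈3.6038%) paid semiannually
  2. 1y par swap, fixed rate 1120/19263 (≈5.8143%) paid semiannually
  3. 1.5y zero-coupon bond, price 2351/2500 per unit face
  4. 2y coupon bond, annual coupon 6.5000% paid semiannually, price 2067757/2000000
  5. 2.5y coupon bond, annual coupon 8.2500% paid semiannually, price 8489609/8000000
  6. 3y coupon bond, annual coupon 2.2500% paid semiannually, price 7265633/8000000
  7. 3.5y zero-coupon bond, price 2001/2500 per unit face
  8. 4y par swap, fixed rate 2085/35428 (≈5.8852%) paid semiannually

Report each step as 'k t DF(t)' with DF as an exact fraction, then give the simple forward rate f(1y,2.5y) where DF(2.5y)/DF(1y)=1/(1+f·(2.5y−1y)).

1 1/2 9823/10000
2 1 118/125
3 3/2 2351/2500
4 2 9111/10000
5 5/2 1739/2000
6 3 529/625
7 7/2 2001/2500
8 4 1583/2000
f(1y,2.5y) = ((118/125)/(1739/2000) − 1)/(3/2) = 298/5217 ≈ 5.7121%

step 1 [0.5y] swap r/2=177/9823: DF=(1 − 177/9823·(0))/(1+177/9823) = 9823/10000 ≈ 0.982300
step 2 [1y] swap r/2=560/19263: DF=(1 − 560/19263·(0.982300))/(1+560/19263) = 118/125 ≈ 0.944000
step 3 [1.5y] zero: DF = P = 2351/2500 ≈ 0.940400
step 4 [2y] bond c/2=13/400: DF=(2067757/2000000 − 13/400·(0.982300+0.944000+0.940400))/(1+13/400) = 9111/10000 ≈ 0.911100
step 5 [2.5y] bond c/2=33/800: DF=(8489609/8000000 − 33/800·(0.982300+0.944000+0.940400+0.911100))/(1+33/800) = 1739/2000 ≈ 0.869500
step 6 [3y] bond c/2=9/800: DF=(7265633/8000000 − 9/800·(0.982300+0.944000+0.940400+0.911100+0.869500))/(1+9/800) = 529/625 ≈ 0.846400
step 7 [3.5y] zero: DF = P = 2001/2500 ≈ 0.800400
step 8 [4y] swap r/2=2085/70856: DF=(1 − 2085/70856·(0.982300+0.944000+0.940400+0.911100+0.869500+0.846400+0.800400))/(1+2085/70856) = 1583/2000 ≈ 0.791500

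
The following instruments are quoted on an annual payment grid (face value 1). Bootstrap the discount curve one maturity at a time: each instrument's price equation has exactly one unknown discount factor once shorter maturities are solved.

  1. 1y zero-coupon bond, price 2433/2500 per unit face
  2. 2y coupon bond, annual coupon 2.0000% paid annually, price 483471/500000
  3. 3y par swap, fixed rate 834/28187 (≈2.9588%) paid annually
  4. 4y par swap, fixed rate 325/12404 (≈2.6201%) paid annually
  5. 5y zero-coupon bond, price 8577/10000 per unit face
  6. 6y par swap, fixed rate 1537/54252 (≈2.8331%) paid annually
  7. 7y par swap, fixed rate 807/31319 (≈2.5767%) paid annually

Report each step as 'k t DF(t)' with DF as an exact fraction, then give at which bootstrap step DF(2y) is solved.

1 1 2433/2500
2 2 9289/10000
3 3 4583/5000
4 4 361/400
5 5 8577/10000
6 6 8463/10000
7 7 4193/5000
DF(2y) is solved at step 2

step 1 [1y] zero: DF = P = 2433/2500 ≈ 0.973200
step 2 [2y] bond c/1=1/50: DF=(483471/500000 − 1/50·(0.973200))/(1+1/50) = 9289/10000 ≈ 0.928900
step 3 [3y] swap r/1=834/28187: DF=(1 − 834/28187·(0.973200+0.928900))/(1+834/28187) = 4583/5000 ≈ 0.916600
step 4 [4y] swap r/1=325/12404: DF=(1 − 325/12404·(0.973200+0.928900+0.916600))/(1+325/12404) = 361/400 ≈ 0.902500
step 5 [5y] zero: DF = P = 8577/10000 ≈ 0.857700
step 6 [6y] swap r/1=1537/54252: DF=(1 − 1537/54252·(0.973200+0.928900+0.916600+0.902500+0.857700))/(1+1537/54252) = 8463/10000 ≈ 0.846300
step 7 [7y] swap r/1=807/31319: DF=(1 − 807/31319·(0.973200+0.928900+0.916600+0.902500+0.857700+0.846300))/(1+807/31319) = 4193/5000 ≈ 0.838600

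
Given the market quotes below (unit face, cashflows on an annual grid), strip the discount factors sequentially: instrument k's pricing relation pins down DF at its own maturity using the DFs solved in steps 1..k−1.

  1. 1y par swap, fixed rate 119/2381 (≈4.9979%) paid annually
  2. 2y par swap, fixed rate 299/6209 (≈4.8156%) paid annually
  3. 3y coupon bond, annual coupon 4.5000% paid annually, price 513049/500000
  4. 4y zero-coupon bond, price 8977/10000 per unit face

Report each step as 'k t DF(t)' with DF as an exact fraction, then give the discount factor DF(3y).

1 1 2381/2500
2 2 9103/10000
3 3 9017/10000
4 4 8977/10000
DF(3y) = 9017/10000 ≈ 0.901700

step 1 [1y] swap r/1=119/2381: DF=(1 − 119/2381·(0))/(1+119/2381) = 2381/2500 ≈ 0.952400
step 2 [2y] swap r/1=299/6209: DF=(1 − 299/6209·(0.952400))/(1+299/6209) = 9103/10000 ≈ 0.910300
step 3 [3y] bond c/1=9/200: DF=(513049/500000 − 9/200·(0.952400+0.910300))/(1+9/200) = 9017/10000 ≈ 0.901700
step 4 [4y] zero: DF = P = 8977/10000 ≈ 0.897700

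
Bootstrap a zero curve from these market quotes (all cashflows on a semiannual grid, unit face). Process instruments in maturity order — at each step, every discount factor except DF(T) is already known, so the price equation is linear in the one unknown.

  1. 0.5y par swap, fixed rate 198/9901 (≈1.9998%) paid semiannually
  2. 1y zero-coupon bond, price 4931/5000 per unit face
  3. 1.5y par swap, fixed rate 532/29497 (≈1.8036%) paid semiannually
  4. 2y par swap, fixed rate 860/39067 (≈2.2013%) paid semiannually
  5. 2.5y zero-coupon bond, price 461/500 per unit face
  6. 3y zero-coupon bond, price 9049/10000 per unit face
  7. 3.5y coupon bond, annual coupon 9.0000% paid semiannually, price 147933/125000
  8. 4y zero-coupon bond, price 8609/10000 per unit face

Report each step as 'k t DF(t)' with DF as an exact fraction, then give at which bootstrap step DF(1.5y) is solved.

step 1 [0.5y] swap r/2=99/9901: DF=(1 − 99/9901·(0))/(1+99/9901) = 9901/10000 ≈ 0.990100
step 2 [1y] zero: DF = P = 4931/5000 ≈ 0.986200
step 3 [1.5y] swap r/2=266/29497: DF=(1 − 266/29497·(0.990100+0.986200))/(1+266/29497) = 4867/5000 ≈ 0.973400
step 4 [2y] swap r/2=430/39067: DF=(1 − 430/39067·(0.990100+0.986200+0.973400))/(1+430/39067) = 957/1000 ≈ 0.957000
step 5 [2.5y] zero: DF = P = 461/500 ≈ 0.922000
step 6 [3y] zero: DF = P = 9049/10000 ≈ 0.904900
step 7 [3.5y] bond c/2=9/200: DF=(147933/125000 − 9/200·(0.990100+0.986200+0.973400+0.957000+0.922000+0.904900))/(1+9/200) = 1107/1250 ≈ 0.885600
step 8 [4y] zero: DF = P = 8609/10000 ≈ 0.860900

1 1/2 9901/10000
2 1 4931/5000
3 3/2 4867/5000
4 2 957/1000
5 5/2 461/500
6 3 9049/10000
7 7/2 1107/1250
8 4 8609/10000
DF(1.5y) is solved at step 3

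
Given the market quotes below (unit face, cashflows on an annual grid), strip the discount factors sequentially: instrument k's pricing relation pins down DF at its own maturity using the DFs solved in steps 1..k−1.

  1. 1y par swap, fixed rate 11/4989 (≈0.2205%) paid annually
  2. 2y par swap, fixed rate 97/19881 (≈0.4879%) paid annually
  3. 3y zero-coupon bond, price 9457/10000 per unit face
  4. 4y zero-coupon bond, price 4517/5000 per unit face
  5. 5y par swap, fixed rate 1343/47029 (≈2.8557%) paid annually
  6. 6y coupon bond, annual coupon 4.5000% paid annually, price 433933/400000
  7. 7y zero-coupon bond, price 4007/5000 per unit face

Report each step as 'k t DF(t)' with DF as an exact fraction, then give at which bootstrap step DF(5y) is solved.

step 1 [1y] swap r/1=11/4989: DF=(1 − 11/4989·(0))/(1+11/4989) = 4989/5000 ≈ 0.997800
step 2 [2y] swap r/1=97/19881: DF=(1 − 97/19881·(0.997800))/(1+97/19881) = 9903/10000 ≈ 0.990300
step 3 [3y] zero: DF = P = 9457/10000 ≈ 0.945700
step 4 [4y] zero: DF = P = 4517/5000 ≈ 0.903400
step 5 [5y] swap r/1=1343/47029: DF=(1 − 1343/47029·(0.997800+0.990300+0.945700+0.903400))/(1+1343/47029) = 8657/10000 ≈ 0.865700
step 6 [6y] bond c/1=9/200: DF=(433933/400000 − 9/200·(0.997800+0.990300+0.945700+0.903400+0.865700))/(1+9/200) = 2089/2500 ≈ 0.835600
step 7 [7y] zero: DF = P = 4007/5000 ≈ 0.801400

1 1 4989/5000
2 2 9903/10000
3 3 9457/10000
4 4 4517/5000
5 5 8657/10000
6 6 2089/2500
7 7 4007/5000
DF(5y) is solved at step 5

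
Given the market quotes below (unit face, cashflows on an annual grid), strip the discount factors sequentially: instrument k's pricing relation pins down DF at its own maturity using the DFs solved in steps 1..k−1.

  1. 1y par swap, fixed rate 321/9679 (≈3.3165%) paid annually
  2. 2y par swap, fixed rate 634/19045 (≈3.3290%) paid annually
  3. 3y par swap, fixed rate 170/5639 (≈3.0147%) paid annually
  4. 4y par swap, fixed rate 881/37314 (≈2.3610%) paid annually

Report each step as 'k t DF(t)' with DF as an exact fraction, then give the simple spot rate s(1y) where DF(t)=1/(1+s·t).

1 1 9679/10000
2 2 4683/5000
3 3 183/200
4 4 9119/10000
s(1y) = (1/(9679/10000) − 1)/(1) = 321/9679 ≈ 3.3165%

step 1 [1y] swap r/1=321/9679: DF=(1 − 321/9679·(0))/(1+321/9679) = 9679/10000 ≈ 0.967900
step 2 [2y] swap r/1=634/19045: DF=(1 − 634/19045·(0.967900))/(1+634/19045) = 4683/5000 ≈ 0.936600
step 3 [3y] swap r/1=170/5639: DF=(1 − 170/5639·(0.967900+0.936600))/(1+170/5639) = 183/200 ≈ 0.915000
step 4 [4y] swap r/1=881/37314: DF=(1 − 881/37314·(0.967900+0.936600+0.915000))/(1+881/37314) = 9119/10000 ≈ 0.911900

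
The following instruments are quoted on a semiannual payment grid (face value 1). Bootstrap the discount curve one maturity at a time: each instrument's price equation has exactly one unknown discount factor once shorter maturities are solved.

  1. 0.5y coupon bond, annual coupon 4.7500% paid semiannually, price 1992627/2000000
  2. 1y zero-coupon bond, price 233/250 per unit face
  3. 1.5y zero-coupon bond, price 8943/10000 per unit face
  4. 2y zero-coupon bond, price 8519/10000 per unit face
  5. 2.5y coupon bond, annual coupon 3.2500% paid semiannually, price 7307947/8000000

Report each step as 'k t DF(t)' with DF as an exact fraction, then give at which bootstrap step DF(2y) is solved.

step 1 [0.5y] bond c/2=19/800: DF=(1992627/2000000 − 19/800·(0))/(1+19/800) = 2433/2500 ≈ 0.973200
step 2 [1y] zero: DF = P = 233/250 ≈ 0.932000
step 3 [1.5y] zero: DF = P = 8943/10000 ≈ 0.894300
step 4 [2y] zero: DF = P = 8519/10000 ≈ 0.851900
step 5 [2.5y] bond c/2=13/800: DF=(7307947/8000000 − 13/800·(0.973200+0.932000+0.894300+0.851900))/(1+13/800) = 1681/2000 ≈ 0.840500

1 1/2 2433/2500
2 1 233/250
3 3/2 8943/10000
4 2 8519/10000
5 5/2 1681/2000
DF(2y) is solved at step 4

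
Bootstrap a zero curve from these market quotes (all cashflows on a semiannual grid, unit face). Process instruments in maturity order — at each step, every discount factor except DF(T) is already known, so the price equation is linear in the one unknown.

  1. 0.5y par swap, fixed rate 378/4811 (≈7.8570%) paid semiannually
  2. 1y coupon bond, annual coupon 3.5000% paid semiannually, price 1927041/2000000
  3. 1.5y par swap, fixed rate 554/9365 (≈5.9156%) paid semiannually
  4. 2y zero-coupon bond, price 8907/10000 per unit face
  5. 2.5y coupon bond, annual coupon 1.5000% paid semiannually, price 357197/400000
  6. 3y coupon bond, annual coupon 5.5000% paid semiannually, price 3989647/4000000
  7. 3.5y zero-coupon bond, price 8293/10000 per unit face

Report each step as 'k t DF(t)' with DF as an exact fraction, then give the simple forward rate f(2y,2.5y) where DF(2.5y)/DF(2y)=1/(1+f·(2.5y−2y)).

step 1 [0.5y] swap r/2=189/4811: DF=(1 − 189/4811·(0))/(1+189/4811) = 4811/5000 ≈ 0.962200
step 2 [1y] bond c/2=7/400: DF=(1927041/2000000 − 7/400·(0.962200))/(1+7/400) = 1163/1250 ≈ 0.930400
step 3 [1.5y] swap r/2=277/9365: DF=(1 − 277/9365·(0.962200+0.930400))/(1+277/9365) = 9169/10000 ≈ 0.916900
step 4 [2y] zero: DF = P = 8907/10000 ≈ 0.890700
step 5 [2.5y] bond c/2=3/400: DF=(357197/400000 − 3/400·(0.962200+0.930400+0.916900+0.890700))/(1+3/400) = 2147/2500 ≈ 0.858800
step 6 [3y] bond c/2=11/400: DF=(3989647/4000000 − 11/400·(0.962200+0.930400+0.916900+0.890700+0.858800))/(1+11/400) = 8487/10000 ≈ 0.848700
step 7 [3.5y] zero: DF = P = 8293/10000 ≈ 0.829300

1 1/2 4811/5000
2 1 1163/1250
3 3/2 9169/10000
4 2 8907/10000
5 5/2 2147/2500
6 3 8487/10000
7 7/2 8293/10000
f(2y,2.5y) = ((8907/10000)/(2147/2500) − 1)/(1/2) = 319/4294 ≈ 7.4290%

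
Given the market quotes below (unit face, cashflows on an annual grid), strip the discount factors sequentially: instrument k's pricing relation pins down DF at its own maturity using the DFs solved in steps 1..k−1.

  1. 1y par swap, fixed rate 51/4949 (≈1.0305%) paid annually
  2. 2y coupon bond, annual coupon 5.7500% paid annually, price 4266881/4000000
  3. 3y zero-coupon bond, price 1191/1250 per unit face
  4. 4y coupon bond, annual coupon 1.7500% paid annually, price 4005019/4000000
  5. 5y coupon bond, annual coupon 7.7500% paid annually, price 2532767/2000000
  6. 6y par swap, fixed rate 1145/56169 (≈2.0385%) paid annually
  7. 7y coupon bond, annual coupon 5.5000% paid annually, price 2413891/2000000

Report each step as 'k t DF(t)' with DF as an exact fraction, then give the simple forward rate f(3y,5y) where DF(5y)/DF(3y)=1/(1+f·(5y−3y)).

1 1 4949/5000
2 2 9549/10000
3 3 1191/1250
4 4 4671/5000
5 5 8997/10000
6 6 1771/2000
7 7 532/625
f(3y,5y) = ((1191/1250)/(8997/10000) − 1)/(2) = 177/5998 ≈ 2.9510%

step 1 [1y] swap r/1=51/4949: DF=(1 − 51/4949·(0))/(1+51/4949) = 4949/5000 ≈ 0.989800
step 2 [2y] bond c/1=23/400: DF=(4266881/4000000 − 23/400·(0.989800))/(1+23/400) = 9549/10000 ≈ 0.954900
step 3 [3y] zero: DF = P = 1191/1250 ≈ 0.952800
step 4 [4y] bond c/1=7/400: DF=(4005019/4000000 − 7/400·(0.989800+0.954900+0.952800))/(1+7/400) = 4671/5000 ≈ 0.934200
step 5 [5y] bond c/1=31/400: DF=(2532767/2000000 − 31/400·(0.989800+0.954900+0.952800+0.934200))/(1+31/400) = 8997/10000 ≈ 0.899700
step 6 [6y] swap r/1=1145/56169: DF=(1 − 1145/56169·(0.989800+0.954900+0.952800+0.934200+0.899700))/(1+1145/56169) = 1771/2000 ≈ 0.885500
step 7 [7y] bond c/1=11/200: DF=(2413891/2000000 − 11/200·(0.989800+0.954900+0.952800+0.934200+0.899700+0.885500))/(1+11/200) = 532/625 ≈ 0.851200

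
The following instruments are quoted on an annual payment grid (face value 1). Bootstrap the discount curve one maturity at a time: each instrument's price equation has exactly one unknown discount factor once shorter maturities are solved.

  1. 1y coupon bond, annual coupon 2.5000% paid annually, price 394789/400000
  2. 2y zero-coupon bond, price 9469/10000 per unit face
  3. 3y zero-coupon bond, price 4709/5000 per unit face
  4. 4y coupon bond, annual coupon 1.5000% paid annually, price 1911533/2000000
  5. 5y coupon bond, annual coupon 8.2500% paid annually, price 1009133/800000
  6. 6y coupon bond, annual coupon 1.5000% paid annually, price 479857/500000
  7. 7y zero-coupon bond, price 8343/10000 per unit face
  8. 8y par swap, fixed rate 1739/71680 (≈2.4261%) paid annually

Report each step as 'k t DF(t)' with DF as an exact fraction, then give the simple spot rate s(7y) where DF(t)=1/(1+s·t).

step 1 [1y] bond c/1=1/40: DF=(394789/400000 − 1/40·(0))/(1+1/40) = 9629/10000 ≈ 0.962900
step 2 [2y] zero: DF = P = 9469/10000 ≈ 0.946900
step 3 [3y] zero: DF = P = 4709/5000 ≈ 0.941800
step 4 [4y] bond c/1=3/200: DF=(1911533/2000000 − 3/200·(0.962900+0.946900+0.941800))/(1+3/200) = 1799/2000 ≈ 0.899500
step 5 [5y] bond c/1=33/400: DF=(1009133/800000 − 33/400·(0.962900+0.946900+0.941800+0.899500))/(1+33/400) = 4397/5000 ≈ 0.879400
step 6 [6y] bond c/1=3/200: DF=(479857/500000 − 3/200·(0.962900+0.946900+0.941800+0.899500+0.879400))/(1+3/200) = 8771/10000 ≈ 0.877100
step 7 [7y] zero: DF = P = 8343/10000 ≈ 0.834300
step 8 [8y] swap r/1=1739/71680: DF=(1 − 1739/71680·(0.962900+0.946900+0.941800+0.899500+0.879400+0.877100+0.834300))/(1+1739/71680) = 8261/10000 ≈ 0.826100

1 1 9629/10000
2 2 9469/10000
3 3 4709/5000
4 4 1799/2000
5 5 4397/5000
6 6 8771/10000
7 7 8343/10000
8 8 8261/10000
s(7y) = (1/(8343/10000) − 1)/(7) = 1657/58401 ≈ 2.8373%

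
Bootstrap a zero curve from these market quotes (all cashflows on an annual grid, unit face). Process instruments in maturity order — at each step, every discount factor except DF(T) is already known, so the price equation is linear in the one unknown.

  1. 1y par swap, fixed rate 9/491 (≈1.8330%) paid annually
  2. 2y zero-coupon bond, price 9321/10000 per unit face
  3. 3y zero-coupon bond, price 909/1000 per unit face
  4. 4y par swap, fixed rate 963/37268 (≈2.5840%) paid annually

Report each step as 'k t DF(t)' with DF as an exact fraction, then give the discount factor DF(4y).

step 1 [1y] swap r/1=9/491: DF=(1 − 9/491·(0))/(1+9/491) = 491/500 ≈ 0.982000
step 2 [2y] zero: DF = P = 9321/10000 ≈ 0.932100
step 3 [3y] zero: DF = P = 909/1000 ≈ 0.909000
step 4 [4y] swap r/1=963/37268: DF=(1 − 963/37268·(0.982000+0.932100+0.909000))/(1+963/37268) = 9037/10000 ≈ 0.903700

1 1 491/500
2 2 9321/10000
3 3 909/1000
4 4 9037/10000
DF(4y) = 9037/10000 ≈ 0.903700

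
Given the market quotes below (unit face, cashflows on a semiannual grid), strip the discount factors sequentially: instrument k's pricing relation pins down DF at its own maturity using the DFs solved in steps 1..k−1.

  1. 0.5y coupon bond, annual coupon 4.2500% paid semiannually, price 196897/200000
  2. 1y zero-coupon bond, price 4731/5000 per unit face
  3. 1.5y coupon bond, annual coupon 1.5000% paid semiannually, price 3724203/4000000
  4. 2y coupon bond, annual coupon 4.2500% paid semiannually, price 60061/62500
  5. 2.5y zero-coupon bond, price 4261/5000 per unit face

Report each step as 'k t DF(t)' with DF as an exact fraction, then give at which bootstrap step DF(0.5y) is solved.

1 1/2 241/250
2 1 4731/5000
3 3/2 9099/10000
4 2 8823/10000
5 5/2 4261/5000
DF(0.5y) is solved at step 1

step 1 [0.5y] bond c/2=17/800: DF=(196897/200000 − 17/800·(0))/(1+17/800) = 241/250 ≈ 0.964000
step 2 [1y] zero: DF = P = 4731/5000 ≈ 0.946200
step 3 [1.5y] bond c/2=3/400: DF=(3724203/4000000 − 3/400·(0.964000+0.946200))/(1+3/400) = 9099/10000 ≈ 0.909900
step 4 [2y] bond c/2=17/800: DF=(60061/62500 − 17/800·(0.964000+0.946200+0.909900))/(1+17/800) = 8823/10000 ≈ 0.882300
step 5 [2.5y] zero: DF = P = 4261/5000 ≈ 0.852200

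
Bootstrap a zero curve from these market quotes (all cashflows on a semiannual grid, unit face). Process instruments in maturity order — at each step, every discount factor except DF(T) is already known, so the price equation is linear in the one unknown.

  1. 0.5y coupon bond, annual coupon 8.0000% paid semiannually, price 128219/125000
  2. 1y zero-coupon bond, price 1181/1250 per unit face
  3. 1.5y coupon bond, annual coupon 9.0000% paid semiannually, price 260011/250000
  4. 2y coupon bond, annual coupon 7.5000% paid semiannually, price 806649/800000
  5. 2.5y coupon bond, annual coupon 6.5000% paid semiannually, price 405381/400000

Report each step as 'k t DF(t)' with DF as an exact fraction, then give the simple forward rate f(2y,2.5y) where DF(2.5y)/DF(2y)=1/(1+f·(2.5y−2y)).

step 1 [0.5y] bond c/2=1/25: DF=(128219/125000 − 1/25·(0))/(1+1/25) = 9863/10000 ≈ 0.986300
step 2 [1y] zero: DF = P = 1181/1250 ≈ 0.944800
step 3 [1.5y] bond c/2=9/200: DF=(260011/250000 − 9/200·(0.986300+0.944800))/(1+9/200) = 9121/10000 ≈ 0.912100
step 4 [2y] bond c/2=3/80: DF=(806649/800000 − 3/80·(0.986300+0.944800+0.912100))/(1+3/80) = 8691/10000 ≈ 0.869100
step 5 [2.5y] bond c/2=13/400: DF=(405381/400000 − 13/400·(0.986300+0.944800+0.912100+0.869100))/(1+13/400) = 8647/10000 ≈ 0.864700

1 1/2 9863/10000
2 1 1181/1250
3 3/2 9121/10000
4 2 8691/10000
5 5/2 8647/10000
f(2y,2.5y) = ((8691/10000)/(8647/10000) − 1)/(1/2) = 88/8647 ≈ 1.0177%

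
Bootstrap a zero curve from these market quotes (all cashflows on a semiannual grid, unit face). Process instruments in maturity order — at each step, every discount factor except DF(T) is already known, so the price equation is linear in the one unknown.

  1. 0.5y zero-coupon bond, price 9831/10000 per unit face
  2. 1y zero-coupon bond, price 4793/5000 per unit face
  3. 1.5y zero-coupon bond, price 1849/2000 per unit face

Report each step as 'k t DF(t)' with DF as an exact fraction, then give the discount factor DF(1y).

1 1/2 9831/10000
2 1 4793/5000
3 3/2 1849/2000
DF(1y) = 4793/5000 ≈ 0.958600

step 1 [0.5y] zero: DF = P = 9831/10000 ≈ 0.983100
step 2 [1y] zero: DF = P = 4793/5000 ≈ 0.958600
step 3 [1.5y] zero: DF = P = 1849/2000 ≈ 0.924500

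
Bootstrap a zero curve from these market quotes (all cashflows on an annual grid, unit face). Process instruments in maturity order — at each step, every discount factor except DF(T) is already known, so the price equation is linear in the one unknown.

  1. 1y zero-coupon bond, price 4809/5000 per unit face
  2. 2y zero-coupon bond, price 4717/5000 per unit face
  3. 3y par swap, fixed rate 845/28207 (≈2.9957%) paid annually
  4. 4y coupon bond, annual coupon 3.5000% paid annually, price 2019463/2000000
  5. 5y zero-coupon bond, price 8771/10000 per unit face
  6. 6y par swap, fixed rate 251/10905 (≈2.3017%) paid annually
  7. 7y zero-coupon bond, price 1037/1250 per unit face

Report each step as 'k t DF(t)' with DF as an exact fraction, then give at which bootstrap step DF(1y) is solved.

1 1 4809/5000
2 2 4717/5000
3 3 1831/2000
4 4 4401/5000
5 5 8771/10000
6 6 1749/2000
7 7 1037/1250
DF(1y) is solved at step 1

step 1 [1y] zero: DF = P = 4809/5000 ≈ 0.961800
step 2 [2y] zero: DF = P = 4717/5000 ≈ 0.943400
step 3 [3y] swap r/1=845/28207: DF=(1 − 845/28207·(0.961800+0.943400))/(1+845/28207) = 1831/2000 ≈ 0.915500
step 4 [4y] bond c/1=7/200: DF=(2019463/2000000 − 7/200·(0.961800+0.943400+0.915500))/(1+7/200) = 4401/5000 ≈ 0.880200
step 5 [5y] zero: DF = P = 8771/10000 ≈ 0.877100
step 6 [6y] swap r/1=251/10905: DF=(1 − 251/10905·(0.961800+0.943400+0.915500+0.880200+0.877100))/(1+251/10905) = 1749/2000 ≈ 0.874500
step 7 [7y] zero: DF = P = 1037/1250 ≈ 0.829600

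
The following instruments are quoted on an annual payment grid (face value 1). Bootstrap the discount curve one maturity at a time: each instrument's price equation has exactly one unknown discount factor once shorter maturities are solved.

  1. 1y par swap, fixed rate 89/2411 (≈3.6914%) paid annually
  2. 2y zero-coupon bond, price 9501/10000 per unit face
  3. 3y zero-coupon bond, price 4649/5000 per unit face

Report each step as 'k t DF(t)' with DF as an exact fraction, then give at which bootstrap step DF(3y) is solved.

1 1 2411/2500
2 2 9501/10000
3 3 4649/5000
DF(3y) is solved at step 3

step 1 [1y] swap r/1=89/2411: DF=(1 − 89/2411·(0))/(1+89/2411) = 2411/2500 ≈ 0.964400
step 2 [2y] zero: DF = P = 9501/10000 ≈ 0.950100
step 3 [3y] zero: DF = P = 4649/5000 ≈ 0.929800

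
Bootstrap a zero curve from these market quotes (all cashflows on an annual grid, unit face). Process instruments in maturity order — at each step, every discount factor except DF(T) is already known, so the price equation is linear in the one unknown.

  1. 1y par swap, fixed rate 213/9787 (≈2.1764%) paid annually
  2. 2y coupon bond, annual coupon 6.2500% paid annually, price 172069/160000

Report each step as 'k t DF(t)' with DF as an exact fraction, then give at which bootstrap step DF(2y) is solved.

step 1 [1y] swap r/1=213/9787: DF=(1 − 213/9787·(0))/(1+213/9787) = 9787/10000 ≈ 0.978700
step 2 [2y] bond c/1=1/16: DF=(172069/160000 − 1/16·(0.978700))/(1+1/16) = 4773/5000 ≈ 0.954600

1 1 9787/10000
2 2 4773/5000
DF(2y) is solved at step 2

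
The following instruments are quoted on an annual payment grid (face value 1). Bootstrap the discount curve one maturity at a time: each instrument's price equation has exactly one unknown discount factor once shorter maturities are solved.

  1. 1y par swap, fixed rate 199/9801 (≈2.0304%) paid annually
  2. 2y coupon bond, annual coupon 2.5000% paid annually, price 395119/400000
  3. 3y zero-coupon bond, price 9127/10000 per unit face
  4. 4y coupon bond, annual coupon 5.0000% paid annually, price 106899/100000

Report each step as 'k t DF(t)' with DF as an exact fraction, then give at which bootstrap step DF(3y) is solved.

1 1 9801/10000
2 2 4699/5000
3 3 9127/10000
4 4 552/625
DF(3y) is solved at step 3

step 1 [1y] swap r/1=199/9801: DF=(1 − 199/9801·(0))/(1+199/9801) = 9801/10000 ≈ 0.980100
step 2 [2y] bond c/1=1/40: DF=(395119/400000 − 1/40·(0.980100))/(1+1/40) = 4699/5000 ≈ 0.939800
step 3 [3y] zero: DF = P = 9127/10000 ≈ 0.912700
step 4 [4y] bond c/1=1/20: DF=(106899/100000 − 1/20·(0.980100+0.939800+0.912700))/(1+1/20) = 552/625 ≈ 0.883200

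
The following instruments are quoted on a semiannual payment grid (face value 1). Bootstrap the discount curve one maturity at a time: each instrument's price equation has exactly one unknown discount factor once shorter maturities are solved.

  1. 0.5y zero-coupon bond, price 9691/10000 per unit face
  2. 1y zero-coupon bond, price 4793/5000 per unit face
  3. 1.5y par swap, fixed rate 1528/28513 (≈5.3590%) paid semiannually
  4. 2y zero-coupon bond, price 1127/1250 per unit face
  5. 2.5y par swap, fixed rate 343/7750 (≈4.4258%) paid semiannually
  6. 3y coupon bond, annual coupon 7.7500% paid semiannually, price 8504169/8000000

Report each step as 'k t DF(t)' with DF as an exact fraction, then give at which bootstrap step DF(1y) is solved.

step 1 [0.5y] zero: DF = P = 9691/10000 ≈ 0.969100
step 2 [1y] zero: DF = P = 4793/5000 ≈ 0.958600
step 3 [1.5y] swap r/2=764/28513: DF=(1 − 764/28513·(0.969100+0.958600))/(1+764/28513) = 2309/2500 ≈ 0.923600
step 4 [2y] zero: DF = P = 1127/1250 ≈ 0.901600
step 5 [2.5y] swap r/2=343/15500: DF=(1 − 343/15500·(0.969100+0.958600+0.923600+0.901600))/(1+343/15500) = 8971/10000 ≈ 0.897100
step 6 [3y] bond c/2=31/800: DF=(8504169/8000000 − 31/800·(0.969100+0.958600+0.923600+0.901600+0.897100))/(1+31/800) = 8499/10000 ≈ 0.849900

1 1/2 9691/10000
2 1 4793/5000
3 3/2 2309/2500
4 2 1127/1250
5 5/2 8971/10000
6 3 8499/10000
DF(1y) is solved at step 2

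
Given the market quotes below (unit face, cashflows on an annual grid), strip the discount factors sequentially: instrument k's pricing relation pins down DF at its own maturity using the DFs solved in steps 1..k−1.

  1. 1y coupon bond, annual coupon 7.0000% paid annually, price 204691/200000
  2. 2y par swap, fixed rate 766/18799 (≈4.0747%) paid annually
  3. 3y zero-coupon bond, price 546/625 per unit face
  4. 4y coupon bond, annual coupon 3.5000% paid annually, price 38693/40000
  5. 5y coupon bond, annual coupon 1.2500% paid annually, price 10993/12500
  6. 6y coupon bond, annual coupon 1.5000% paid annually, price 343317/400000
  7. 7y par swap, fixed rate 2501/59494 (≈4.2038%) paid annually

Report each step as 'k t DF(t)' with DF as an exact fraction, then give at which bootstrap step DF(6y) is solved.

step 1 [1y] bond c/1=7/100: DF=(204691/200000 − 7/100·(0))/(1+7/100) = 1913/2000 ≈ 0.956500
step 2 [2y] swap r/1=766/18799: DF=(1 − 766/18799·(0.956500))/(1+766/18799) = 4617/5000 ≈ 0.923400
step 3 [3y] zero: DF = P = 546/625 ≈ 0.873600
step 4 [4y] bond c/1=7/200: DF=(38693/40000 − 7/200·(0.956500+0.923400+0.873600))/(1+7/200) = 1683/2000 ≈ 0.841500
step 5 [5y] bond c/1=1/80: DF=(10993/12500 − 1/80·(0.956500+0.923400+0.873600+0.841500))/(1+1/80) = 4121/5000 ≈ 0.824200
step 6 [6y] bond c/1=3/200: DF=(343317/400000 − 3/200·(0.956500+0.923400+0.873600+0.841500+0.824200))/(1+3/200) = 7803/10000 ≈ 0.780300
step 7 [7y] swap r/1=2501/59494: DF=(1 − 2501/59494·(0.956500+0.923400+0.873600+0.841500+0.824200+0.780300))/(1+2501/59494) = 7499/10000 ≈ 0.749900

1 1 1913/2000
2 2 4617/5000
3 3 546/625
4 4 1683/2000
5 5 4121/5000
6 6 7803/10000
7 7 7499/10000
DF(6y) is solved at step 6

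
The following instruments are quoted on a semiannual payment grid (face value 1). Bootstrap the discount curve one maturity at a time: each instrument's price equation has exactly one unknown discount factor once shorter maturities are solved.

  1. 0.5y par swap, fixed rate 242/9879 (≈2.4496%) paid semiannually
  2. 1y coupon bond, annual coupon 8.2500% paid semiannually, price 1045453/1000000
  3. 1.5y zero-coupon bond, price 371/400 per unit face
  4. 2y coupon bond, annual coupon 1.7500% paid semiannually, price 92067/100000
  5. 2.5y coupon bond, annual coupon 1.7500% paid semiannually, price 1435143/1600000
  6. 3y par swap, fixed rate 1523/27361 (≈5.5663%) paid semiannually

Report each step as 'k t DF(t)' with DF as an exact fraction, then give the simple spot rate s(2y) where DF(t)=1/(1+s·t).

1 1/2 9879/10000
2 1 9649/10000
3 3/2 371/400
4 2 8877/10000
5 5/2 1713/2000
6 3 8477/10000
s(2y) = (1/(8877/10000) − 1)/(2) = 1123/17754 ≈ 6.3253%

step 1 [0.5y] swap r/2=121/9879: DF=(1 − 121/9879·(0))/(1+121/9879) = 9879/10000 ≈ 0.987900
step 2 [1y] bond c/2=33/800: DF=(1045453/1000000 − 33/800·(0.987900))/(1+33/800) = 9649/10000 ≈ 0.964900
step 3 [1.5y] zero: DF = P = 371/400 ≈ 0.927500
step 4 [2y] bond c/2=7/800: DF=(92067/100000 − 7/800·(0.987900+0.964900+0.927500))/(1+7/800) = 8877/10000 ≈ 0.887700
step 5 [2.5y] bond c/2=7/800: DF=(1435143/1600000 − 7/800·(0.987900+0.964900+0.927500+0.887700))/(1+7/800) = 1713/2000 ≈ 0.856500
step 6 [3y] swap r/2=1523/54722: DF=(1 − 1523/54722·(0.987900+0.964900+0.927500+0.887700+0.856500))/(1+1523/54722) = 8477/10000 ≈ 0.847700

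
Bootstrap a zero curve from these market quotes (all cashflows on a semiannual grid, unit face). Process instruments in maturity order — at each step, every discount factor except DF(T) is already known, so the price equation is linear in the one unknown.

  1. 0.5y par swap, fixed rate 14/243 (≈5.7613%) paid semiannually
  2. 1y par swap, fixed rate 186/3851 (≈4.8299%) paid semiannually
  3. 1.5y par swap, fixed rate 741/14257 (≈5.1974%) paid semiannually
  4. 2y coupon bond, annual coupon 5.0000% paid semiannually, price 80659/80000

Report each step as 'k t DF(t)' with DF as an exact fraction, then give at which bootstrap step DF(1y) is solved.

step 1 [0.5y] swap r/2=7/243: DF=(1 − 7/243·(0))/(1+7/243) = 243/250 ≈ 0.972000
step 2 [1y] swap r/2=93/3851: DF=(1 − 93/3851·(0.972000))/(1+93/3851) = 1907/2000 ≈ 0.953500
step 3 [1.5y] swap r/2=741/28514: DF=(1 − 741/28514·(0.972000+0.953500))/(1+741/28514) = 9259/10000 ≈ 0.925900
step 4 [2y] bond c/2=1/40: DF=(80659/80000 − 1/40·(0.972000+0.953500+0.925900))/(1+1/40) = 9141/10000 ≈ 0.914100

1 1/2 243/250
2 1 1907/2000
3 3/2 9259/10000
4 2 9141/10000
DF(1y) is solved at step 2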